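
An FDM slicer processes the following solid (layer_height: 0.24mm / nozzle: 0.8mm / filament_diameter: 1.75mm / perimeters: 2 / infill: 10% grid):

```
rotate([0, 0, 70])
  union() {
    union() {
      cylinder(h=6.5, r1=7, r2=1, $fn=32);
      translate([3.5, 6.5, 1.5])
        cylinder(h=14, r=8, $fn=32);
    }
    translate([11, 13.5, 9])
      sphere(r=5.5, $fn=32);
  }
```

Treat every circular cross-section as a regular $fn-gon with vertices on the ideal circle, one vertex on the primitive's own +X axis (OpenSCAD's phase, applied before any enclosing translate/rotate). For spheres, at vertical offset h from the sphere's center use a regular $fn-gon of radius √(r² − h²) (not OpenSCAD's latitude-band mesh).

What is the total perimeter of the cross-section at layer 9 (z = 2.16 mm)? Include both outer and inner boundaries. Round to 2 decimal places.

57.55 mm

At z = 2.16 mm: the cone (r1=7→r2=1) has section circumradius 5.006 here — a regular 32-gon (perimeter = 2·32·5.006·sin(180°/32) = 31.40 mm); the r=8 cylinder at (3.5, 6.5) gives a regular 32-gon of circumradius 8 (constant along its height) (perimeter = 2·32·8.000·sin(180°/32) = 50.18 mm); Combining (union): the regions partially overlap (shared area 39.56 mm²), so the edge portions inside another operand are dropped and the merged outline is re-measured after clipping — boundary = 57.55 mm; the sphere at (11, 13.5) does not reach this height (|z−center|=6.840 > r=5.5); Merging all regions: only that combined region is present, so the union is just that shape — boundary = 57.55 mm; (rotated 70° about Z; rotation is an isometry so areas/perimeters/island counts are preserved). Overall, the cross-section is a single solid region. Total boundary length (outer) = 57.55 mm.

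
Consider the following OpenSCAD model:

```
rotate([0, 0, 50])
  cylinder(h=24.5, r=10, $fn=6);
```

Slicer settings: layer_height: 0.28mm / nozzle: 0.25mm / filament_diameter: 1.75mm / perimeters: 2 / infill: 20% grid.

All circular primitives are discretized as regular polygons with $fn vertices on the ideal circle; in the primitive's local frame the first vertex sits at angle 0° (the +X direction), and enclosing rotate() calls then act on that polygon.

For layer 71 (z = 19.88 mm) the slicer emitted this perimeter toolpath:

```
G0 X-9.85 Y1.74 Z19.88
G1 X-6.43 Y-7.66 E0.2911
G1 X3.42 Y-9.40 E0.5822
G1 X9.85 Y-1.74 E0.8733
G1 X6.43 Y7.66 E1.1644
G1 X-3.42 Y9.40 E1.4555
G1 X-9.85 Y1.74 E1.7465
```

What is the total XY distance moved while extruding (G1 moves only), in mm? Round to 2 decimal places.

60.01 mm

Sum the Euclidean lengths of each G1 segment: total = 60.01 mm.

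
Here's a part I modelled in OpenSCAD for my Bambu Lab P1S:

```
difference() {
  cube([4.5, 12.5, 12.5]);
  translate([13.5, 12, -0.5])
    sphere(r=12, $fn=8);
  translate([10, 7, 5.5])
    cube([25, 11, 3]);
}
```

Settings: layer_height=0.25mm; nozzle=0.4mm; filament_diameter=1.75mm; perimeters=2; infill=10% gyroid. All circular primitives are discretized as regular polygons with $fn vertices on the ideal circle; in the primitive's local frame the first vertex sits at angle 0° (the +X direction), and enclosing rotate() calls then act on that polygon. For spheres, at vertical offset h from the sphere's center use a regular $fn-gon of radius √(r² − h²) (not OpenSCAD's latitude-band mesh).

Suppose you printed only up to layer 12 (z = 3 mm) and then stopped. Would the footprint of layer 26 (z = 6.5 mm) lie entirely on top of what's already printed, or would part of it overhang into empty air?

part overhangs

Compare the two slices. At z = 3: the cube (footprint 4.5×12.5) is included at this height (area 56.25 mm²); the sphere at (13.5, 12): section is a regular 8-gon, circumradius = √(r²−h²) = √(12²−3.5²) = 11.478 (area = (8/2)·11.478²·sin(360°/8) = 372.65 mm²); the cube at (10, 7) is not intersected at this z (z outside [5.5, 8.5]); After the difference (first − rest): starting from the 4.5×12.5 cube (56.25 mm²), the r=12 sphere at (13.5, 12) partially overlaps it — only the 8.60 mm² overlap (of its 372.65 mm²) is removed, clipping the outline — area = 47.65 mm². At z = 6.5: the 4.5×12.5 cube contributes its full rectangle (area 56.25 mm²); the sphere at (13.5, 12): section is a regular 8-gon, circumradius = √(r²−h²) = √(12²−7²) = 9.747 (area = (8/2)·9.747²·sin(360°/8) = 268.70 mm²); the cube at (10, 7) (footprint 25×11) is included at this height (area 275.00 mm²); Subtracting the remaining from the first: starting from the 4.5×12.5 cube (56.25 mm²), the r=12 sphere at (13.5, 12) partially overlaps it — only the 0.99 mm² overlap (of its 268.70 mm²) is removed, clipping the outline; the 25×11 cube at (10, 7) misses the remaining region (no effect) — area = 55.26 mm². Checking containment: at z = 6.5 the cross-section extends beyond the z = 3 cross-section by about 7.61 mm².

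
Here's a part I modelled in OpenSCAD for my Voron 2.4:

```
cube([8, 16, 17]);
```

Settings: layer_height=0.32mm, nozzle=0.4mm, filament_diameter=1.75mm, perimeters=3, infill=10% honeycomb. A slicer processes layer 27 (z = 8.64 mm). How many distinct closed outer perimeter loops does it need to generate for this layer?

At z = 8.64 mm: the cube is present — its section is the full 8×16 rectangle. The result has 1 disconnected region.

1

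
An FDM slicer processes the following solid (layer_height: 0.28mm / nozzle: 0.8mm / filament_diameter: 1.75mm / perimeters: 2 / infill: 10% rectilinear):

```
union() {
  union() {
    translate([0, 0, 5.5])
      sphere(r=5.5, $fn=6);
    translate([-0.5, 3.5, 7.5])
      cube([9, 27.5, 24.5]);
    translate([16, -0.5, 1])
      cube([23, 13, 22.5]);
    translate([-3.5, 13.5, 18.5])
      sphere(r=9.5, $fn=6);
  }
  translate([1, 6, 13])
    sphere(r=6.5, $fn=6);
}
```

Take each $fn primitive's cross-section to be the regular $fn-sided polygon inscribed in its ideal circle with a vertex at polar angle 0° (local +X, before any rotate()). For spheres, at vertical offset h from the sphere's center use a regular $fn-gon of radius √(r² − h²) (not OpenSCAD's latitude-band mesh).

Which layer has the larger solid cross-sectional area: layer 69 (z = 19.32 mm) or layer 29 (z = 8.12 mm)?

layer 69 (z = 19.32 mm)

Layer 69 (z = 19.32): the sphere is not intersected at this z (|z−center|=13.820 > r=5.5); the cube at (-0.5, 3.5) (footprint 9×27.5) is included at this height (area 247.50 mm²); the cube at (16, -0.5) (footprint 23×13) is included at this height (area 299.00 mm²); the sphere at (-3.5, 13.5): section is a regular 6-gon, circumradius = √(r²−h²) = √(9.5²−0.82²) = 9.465 (area = (6/2)·9.465²·sin(360°/6) = 232.73 mm²); Taking the union: the regions partially overlap — summed areas 779.23 mm² minus the doubly-counted overlap 67.19 mm² gives 712.04 mm² — area = 712.04 mm²; the r=6.5 sphere at (1, 6) slices to a regular 6-gon of circumradius 1.519 (√(r²−h²) with h=6.32 from center) (area = (6/2)·1.519²·sin(360°/6) = 6.00 mm²); Combining (union): the r=6.5 sphere at (1, 6) lies entirely inside the result so far, so the union is just the result so far — area = 712.04 mm². So its area = 712.04 mm². Layer 29 (z = 8.12): the r=5.5 sphere slices to a regular 6-gon of circumradius 4.836 (√(r²−h²) with h=2.62 from center) (area = (6/2)·4.836²·sin(360°/6) = 60.76 mm²); the cube at (-0.5, 3.5) is present — its section is the full 9×27.5 rectangle (area 247.50 mm²); the 23×13 cube at (16, -0.5) contributes its full rectangle (area 299.00 mm²); the sphere at (-3.5, 13.5) does not reach this height (|z−center|=10.380 > r=9.5); Taking the union: the regions partially overlap — summed areas 607.26 mm² minus the doubly-counted overlap 2.14 mm² gives 605.11 mm² — area = 605.11 mm²; the r=6.5 sphere at (1, 6) slices to a regular 6-gon of circumradius 4.294 (√(r²−h²) with h=4.88 from center) (area = (6/2)·4.294²·sin(360°/6) = 47.90 mm²); Merging all regions: the regions partially overlap — summed areas 653.01 mm² minus the doubly-counted overlap 36.92 mm² gives 616.09 mm² — area = 616.09 mm². So its area = 616.09 mm². Layer 69 is larger (712.04 vs 616.09 mm²).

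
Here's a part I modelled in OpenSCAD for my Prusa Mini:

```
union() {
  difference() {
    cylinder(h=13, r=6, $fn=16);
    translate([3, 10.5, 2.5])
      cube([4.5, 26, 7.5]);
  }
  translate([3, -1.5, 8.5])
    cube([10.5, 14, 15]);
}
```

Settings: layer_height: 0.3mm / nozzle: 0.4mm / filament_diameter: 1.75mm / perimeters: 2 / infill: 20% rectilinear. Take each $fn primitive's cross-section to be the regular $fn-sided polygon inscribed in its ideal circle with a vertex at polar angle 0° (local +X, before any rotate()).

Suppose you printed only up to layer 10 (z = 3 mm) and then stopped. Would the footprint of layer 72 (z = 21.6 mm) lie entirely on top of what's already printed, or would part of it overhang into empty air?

part overhangs

Compare the two slices. At z = 3: the r=6 cylinder gives a regular 16-gon of circumradius 6 (constant along its height) (area = (16/2)·6.000²·sin(360°/16) = 110.21 mm²); the 4.5×26 cube at (3, 10.5) contributes its full rectangle (area 117.00 mm²); Subtracting the remaining from the first: starting from the r=6 cylinder (110.21 mm²), the 4.5×26 cube at (3, 10.5) misses the remaining region (no effect) — area = 110.21 mm²; the cube at (3, -1.5) is absent (z outside [8.5, 23.5]); Combining (union): only that combined region is present, so the union is just that shape — area = 110.21 mm². At z = 21.6: the cylinder is absent (z outside [0, 13]); the cube at (3, 10.5) does not reach this height (z outside [2.5, 10]); Subtracting the remaining from the first: the first operand is absent here, so nothing remains; the 10.5×14 cube at (3, -1.5) contributes its full rectangle (area 147.00 mm²); Merging all regions: only the 10.5×14 cube at (3, -1.5) is present, so the union is just that shape — area = 147.00 mm². Checking containment: at z = 21.6 the cross-section extends beyond the z = 3 cross-section by about 132.16 mm².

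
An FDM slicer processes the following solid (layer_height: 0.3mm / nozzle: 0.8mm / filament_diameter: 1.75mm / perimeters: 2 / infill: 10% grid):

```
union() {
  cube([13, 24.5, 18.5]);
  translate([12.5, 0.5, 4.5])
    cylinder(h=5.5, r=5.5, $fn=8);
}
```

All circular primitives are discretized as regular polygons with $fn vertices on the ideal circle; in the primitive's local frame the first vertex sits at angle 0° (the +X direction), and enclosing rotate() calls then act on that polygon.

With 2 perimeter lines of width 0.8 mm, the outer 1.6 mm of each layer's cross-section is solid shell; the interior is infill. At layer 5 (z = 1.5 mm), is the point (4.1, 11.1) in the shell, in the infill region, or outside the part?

At z = 1.5 mm: the cube (footprint 13×24.5) is included at this height; the cylinder at (12.5, 0.5) is not intersected at this z (z outside [4.5, 10]); Merging all regions: only the 13×24.5 cube is present, so the union is just that shape — 1 connected region. Overall, the cross-section is a single solid region. The nearest boundary edge runs (0.00, 24.50)→(0.00, 0.00); distance from the point to it = 4.10 mm. The point is inside the cross-section and 4.10 mm from the nearest boundary — more than the 1.6 mm shell width (2 × 0.8), so it's in the infill interior.

infill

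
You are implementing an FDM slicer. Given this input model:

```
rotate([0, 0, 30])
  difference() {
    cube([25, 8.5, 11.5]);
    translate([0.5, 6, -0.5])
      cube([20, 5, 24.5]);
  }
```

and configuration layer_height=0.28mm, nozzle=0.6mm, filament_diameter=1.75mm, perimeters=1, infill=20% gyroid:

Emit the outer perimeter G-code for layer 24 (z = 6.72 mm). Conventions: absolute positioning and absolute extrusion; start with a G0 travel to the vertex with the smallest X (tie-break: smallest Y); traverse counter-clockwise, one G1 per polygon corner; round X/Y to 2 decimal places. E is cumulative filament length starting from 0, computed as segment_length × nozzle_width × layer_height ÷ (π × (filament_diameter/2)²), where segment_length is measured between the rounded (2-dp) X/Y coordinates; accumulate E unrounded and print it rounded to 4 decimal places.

At z = 6.72 mm: the cube (footprint 25×8.5) is included at this height; the cube at (0.5, 6) (footprint 20×5) is included at this height; Subtracting the remaining from the first: starting from the 25×8.5 cube, the 20×5 cube at (0.5, 6) partially overlaps it — only the 50.00 mm² overlap (of its 100.00 mm²) is removed, clipping the outline — 1 connected region; (rotated 30° about Z; rotation is an isometry so areas/perimeters/island counts are preserved). The outline is a single polygon with 8 vertices. Extrusion per mm of travel: 0.6 × 0.28 / (π × 0.875²) = 0.069846. Accumulating E over each segment gives final E = 5.0281.

G0 X-4.25 Y7.36 Z6.72
G1 X0.00 Y0.00 E0.5936
G1 X21.65 Y12.50 E2.3397
G1 X17.40 Y19.86 E2.9334
G1 X13.50 Y17.61 E3.2478
G1 X14.75 Y15.45 E3.4222
G1 X-2.57 Y5.45 E4.8190
G1 X-3.82 Y7.61 E4.9934
G1 X-4.25 Y7.36 E5.0281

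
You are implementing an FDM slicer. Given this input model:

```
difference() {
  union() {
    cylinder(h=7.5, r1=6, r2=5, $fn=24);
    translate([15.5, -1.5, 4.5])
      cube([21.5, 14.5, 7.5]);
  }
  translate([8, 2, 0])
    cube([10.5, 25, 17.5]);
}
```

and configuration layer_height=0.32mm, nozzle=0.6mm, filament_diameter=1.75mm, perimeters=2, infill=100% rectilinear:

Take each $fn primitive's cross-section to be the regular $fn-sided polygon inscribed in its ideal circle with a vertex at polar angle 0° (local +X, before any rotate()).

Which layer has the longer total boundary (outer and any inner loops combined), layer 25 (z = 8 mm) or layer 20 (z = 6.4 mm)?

layer 20 (z = 6.4 mm)

Layer 25 (z = 8): the cone does not reach this height (z outside [0, 7.5]); the cube at (15.5, -1.5) (footprint 21.5×14.5) is included at this height (perimeter 72.00 mm); Taking the union: only the 21.5×14.5 cube at (15.5, -1.5) is present, so the union is just that shape — boundary = 72.00 mm; the cube at (8, 2) is present — its section is the full 10.5×25 rectangle (perimeter 71.00 mm); After the difference (first − rest): starting from that combined region, the 10.5×25 cube at (8, 2) partially overlaps it — only the 33.00 mm² overlap (of its 262.50 mm²) is removed, clipping the outline — boundary = 72.00 mm. So its perimeter = 72.00 mm. Layer 20 (z = 6.4): the cone contributes a regular 24-gon of circumradius 5.147 (interpolated between r1=6 and r2=5 at t=0.853) (perimeter = 2·24·5.147·sin(180°/24) = 32.25 mm); the cube at (15.5, -1.5) (footprint 21.5×14.5) is included at this height (perimeter 72.00 mm); Taking the union: the 2 present regions are separate (no shared area or edge), so areas and boundary lengths simply add and each stays a separate island — boundary = 104.25 mm; the cube at (8, 2) is present — its section is the full 10.5×25 rectangle (perimeter 71.00 mm); Subtracting the remaining from the first: starting from the result so far, the 10.5×25 cube at (8, 2) partially overlaps it — only the 33.00 mm² overlap (of its 262.50 mm²) is removed, clipping the outline — boundary = 104.25 mm. So its perimeter = 104.25 mm. Layer 20 is larger (104.25 vs 72.00 mm).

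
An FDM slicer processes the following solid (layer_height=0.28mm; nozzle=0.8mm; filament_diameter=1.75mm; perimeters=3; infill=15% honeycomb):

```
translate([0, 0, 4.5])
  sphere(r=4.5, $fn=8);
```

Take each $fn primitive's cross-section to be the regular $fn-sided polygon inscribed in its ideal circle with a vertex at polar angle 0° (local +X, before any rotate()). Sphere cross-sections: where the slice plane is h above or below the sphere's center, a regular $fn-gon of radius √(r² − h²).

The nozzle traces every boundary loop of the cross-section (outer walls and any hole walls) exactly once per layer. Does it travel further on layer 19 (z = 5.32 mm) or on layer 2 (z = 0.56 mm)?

layer 19 (z = 5.32 mm)

Layer 19 (z = 5.32): the sphere: section is a regular 8-gon, circumradius = √(r²−h²) = √(4.5²−0.82²) = 4.425 (perimeter = 2·8·4.425·sin(180°/8) = 27.09 mm). So its perimeter = 27.09 mm. Layer 2 (z = 0.56): the r=4.5 sphere slices to a regular 8-gon of circumradius 2.174 (√(r²−h²) with h=3.94 from center) (perimeter = 2·8·2.174·sin(180°/8) = 13.31 mm). So its perimeter = 13.31 mm. Layer 19 is larger (27.09 vs 13.31 mm).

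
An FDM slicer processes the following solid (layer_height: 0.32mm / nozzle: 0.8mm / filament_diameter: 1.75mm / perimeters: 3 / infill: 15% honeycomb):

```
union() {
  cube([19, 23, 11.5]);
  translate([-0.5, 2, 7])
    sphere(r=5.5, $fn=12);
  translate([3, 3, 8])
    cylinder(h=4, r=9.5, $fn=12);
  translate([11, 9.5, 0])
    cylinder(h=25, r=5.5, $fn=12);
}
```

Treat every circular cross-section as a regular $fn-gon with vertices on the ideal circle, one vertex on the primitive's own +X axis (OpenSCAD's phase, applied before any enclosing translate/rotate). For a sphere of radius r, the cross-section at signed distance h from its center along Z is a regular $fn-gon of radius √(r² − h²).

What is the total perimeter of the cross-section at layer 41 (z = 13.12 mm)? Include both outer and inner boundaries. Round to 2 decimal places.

34.16 mm

At z = 13.12 mm: the cube is not intersected at this z (z outside [0, 11.5]); the sphere at (-0.5, 2) does not reach this height (|z−center|=6.120 > r=5.5); the cylinder at (3, 3) does not reach this height (z outside [8, 12]); the r=5.5 cylinder at (11, 9.5) gives a regular 12-gon of circumradius 5.5 (constant along its height) (perimeter = 2·12·5.500·sin(180°/12) = 34.16 mm); Combining (union): only the r=5.5 cylinder at (11, 9.5) is present, so the union is just that shape — boundary = 34.16 mm. Overall, the cross-section is a single solid region. Total boundary length (outer) = 34.16 mm.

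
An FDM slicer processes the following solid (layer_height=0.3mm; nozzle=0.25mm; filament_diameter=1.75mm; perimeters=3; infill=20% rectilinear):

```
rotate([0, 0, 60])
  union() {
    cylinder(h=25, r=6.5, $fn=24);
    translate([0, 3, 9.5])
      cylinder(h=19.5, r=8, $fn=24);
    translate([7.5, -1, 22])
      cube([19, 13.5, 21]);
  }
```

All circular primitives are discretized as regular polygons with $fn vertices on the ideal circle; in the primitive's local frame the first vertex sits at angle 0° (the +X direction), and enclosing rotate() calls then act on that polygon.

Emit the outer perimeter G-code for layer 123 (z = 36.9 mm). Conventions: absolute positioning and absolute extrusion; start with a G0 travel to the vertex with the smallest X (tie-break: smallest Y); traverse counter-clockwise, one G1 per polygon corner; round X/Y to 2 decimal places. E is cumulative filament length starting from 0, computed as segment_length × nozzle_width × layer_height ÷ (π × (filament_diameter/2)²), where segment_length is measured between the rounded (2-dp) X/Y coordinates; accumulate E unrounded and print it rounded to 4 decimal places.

At z = 36.9 mm: the cylinder does not reach this height (z outside [0, 25]); the cylinder at (0, 3) is absent (z outside [9.5, 29]); the cube at (7.5, -1) (footprint 19×13.5) is included at this height; Taking the union: only the 19×13.5 cube at (7.5, -1) is present, so the union is just that shape — 1 connected region; (whole slice rotated 60° about Z — lengths, areas and connectivity unchanged). The outline is a single polygon with 4 vertices. Extrusion per mm of travel: 0.25 × 0.3 / (π × 0.875²) = 0.031181. Accumulating E over each segment gives final E = 2.0270.

G0 X-7.08 Y12.75 Z36.90
G1 X4.62 Y6.00 E0.4212
G1 X14.12 Y22.45 E1.0135
G1 X2.42 Y29.20 E1.4347
G1 X-7.08 Y12.75 E2.0270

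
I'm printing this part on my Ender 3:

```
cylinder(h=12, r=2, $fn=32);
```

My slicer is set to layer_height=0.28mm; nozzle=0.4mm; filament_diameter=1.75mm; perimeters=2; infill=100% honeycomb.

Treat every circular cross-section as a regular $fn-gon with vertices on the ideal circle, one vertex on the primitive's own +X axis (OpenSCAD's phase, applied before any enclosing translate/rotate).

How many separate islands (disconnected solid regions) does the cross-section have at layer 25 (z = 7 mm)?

At z = 7 mm: the cylinder: section is a regular 32-gon, circumradius r=2. Overall, the cross-section is a single solid region. Island count = 1.

1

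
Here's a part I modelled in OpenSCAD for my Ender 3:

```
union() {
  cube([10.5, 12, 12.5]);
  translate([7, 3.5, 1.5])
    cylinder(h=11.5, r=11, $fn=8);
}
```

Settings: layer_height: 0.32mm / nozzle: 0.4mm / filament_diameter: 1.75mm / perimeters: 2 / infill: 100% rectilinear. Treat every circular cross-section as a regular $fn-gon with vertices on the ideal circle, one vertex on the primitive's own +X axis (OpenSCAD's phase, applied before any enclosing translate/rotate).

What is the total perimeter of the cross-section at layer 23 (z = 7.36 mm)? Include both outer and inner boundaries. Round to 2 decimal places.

At z = 7.36 mm: the cube is present — its section is the full 10.5×12 rectangle (perimeter 45.00 mm); the r=11 cylinder at (7, 3.5) gives a regular 8-gon of circumradius 11 (constant along its height) (perimeter = 2·8·11.000·sin(180°/8) = 67.35 mm); Merging all regions: the regions partially overlap (shared area 125.81 mm²), so the edge portions inside another operand are dropped and the merged outline is re-measured after clipping — boundary = 67.67 mm. Overall, the cross-section is a single solid region. Total boundary length (outer) = 67.67 mm.

67.67 mm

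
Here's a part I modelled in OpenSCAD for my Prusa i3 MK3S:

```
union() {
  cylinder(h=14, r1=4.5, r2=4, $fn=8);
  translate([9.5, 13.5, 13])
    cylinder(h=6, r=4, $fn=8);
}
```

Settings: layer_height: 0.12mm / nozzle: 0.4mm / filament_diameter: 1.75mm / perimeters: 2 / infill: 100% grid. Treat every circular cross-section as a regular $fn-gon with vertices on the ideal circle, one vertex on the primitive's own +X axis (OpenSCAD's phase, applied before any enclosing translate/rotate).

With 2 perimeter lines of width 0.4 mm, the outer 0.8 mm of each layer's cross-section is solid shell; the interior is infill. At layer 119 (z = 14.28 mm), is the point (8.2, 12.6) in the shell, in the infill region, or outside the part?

At z = 14.28 mm: the cone is absent (z outside [0, 14]); the r=4 cylinder at (9.5, 13.5) contributes a regular 8-gon of circumradius 4; Merging all regions: only the r=4 cylinder at (9.5, 13.5) is present, so the union is just that shape — 1 connected region. Overall, the cross-section is a single solid region. The nearest boundary edge runs (5.50, 13.50)→(6.67, 10.67); distance from the point to it = 2.15 mm. The point is inside the cross-section and 2.15 mm from the nearest boundary — more than the 0.8 mm shell width (2 × 0.4), so it's in the infill interior.

infill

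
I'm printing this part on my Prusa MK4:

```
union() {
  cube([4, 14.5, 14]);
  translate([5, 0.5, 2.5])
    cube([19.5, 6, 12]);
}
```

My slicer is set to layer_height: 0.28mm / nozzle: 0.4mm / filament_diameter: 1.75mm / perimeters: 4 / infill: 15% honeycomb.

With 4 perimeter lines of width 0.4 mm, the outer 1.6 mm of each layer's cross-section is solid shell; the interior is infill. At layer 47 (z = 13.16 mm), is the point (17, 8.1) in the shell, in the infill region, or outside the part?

outside

At z = 13.16 mm: the cube is present — its section is the full 4×14.5 rectangle; the 19.5×6 cube at (5, 0.5) contributes its full rectangle; Taking the union: the 2 present regions are separate (no shared area or edge), so areas and boundary lengths simply add and each stays a separate island — 2 connected regions. Overall, the cross-section has 2 separate islands. The nearest boundary edge runs (5.00, 6.50)→(24.50, 6.50); distance from the point to it = 1.60 mm. The point is not inside any of the regions above, so it lies outside the cross-section (1.60 mm from the nearest boundary).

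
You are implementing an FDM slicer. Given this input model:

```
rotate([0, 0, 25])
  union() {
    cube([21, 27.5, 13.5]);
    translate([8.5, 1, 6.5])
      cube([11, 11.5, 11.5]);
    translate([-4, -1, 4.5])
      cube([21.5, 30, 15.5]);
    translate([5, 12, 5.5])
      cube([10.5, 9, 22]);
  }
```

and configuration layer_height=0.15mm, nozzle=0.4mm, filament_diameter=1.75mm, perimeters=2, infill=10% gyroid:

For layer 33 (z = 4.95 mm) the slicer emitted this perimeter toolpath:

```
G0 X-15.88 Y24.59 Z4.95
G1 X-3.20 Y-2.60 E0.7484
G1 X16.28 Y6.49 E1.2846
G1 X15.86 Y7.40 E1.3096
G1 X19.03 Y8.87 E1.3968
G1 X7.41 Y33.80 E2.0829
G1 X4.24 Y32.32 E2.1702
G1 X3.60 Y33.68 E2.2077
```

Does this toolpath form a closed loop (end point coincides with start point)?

Start point (G0): (-15.88, 24.59). End point (last G1): the path does not return to the start — open.

no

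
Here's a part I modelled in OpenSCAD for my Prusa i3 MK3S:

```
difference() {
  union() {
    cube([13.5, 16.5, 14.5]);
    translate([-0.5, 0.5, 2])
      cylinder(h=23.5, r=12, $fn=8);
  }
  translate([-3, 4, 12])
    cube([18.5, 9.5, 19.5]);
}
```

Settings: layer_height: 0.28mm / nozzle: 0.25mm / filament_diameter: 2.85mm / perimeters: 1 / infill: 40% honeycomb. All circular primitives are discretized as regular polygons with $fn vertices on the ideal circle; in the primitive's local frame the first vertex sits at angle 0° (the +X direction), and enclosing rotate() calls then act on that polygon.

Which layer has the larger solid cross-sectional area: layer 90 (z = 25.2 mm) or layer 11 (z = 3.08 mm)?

layer 11 (z = 3.08 mm)

Layer 90 (z = 25.2): the cube is absent (z outside [0, 14.5]); the r=12 cylinder at (-0.5, 0.5) contributes a regular 8-gon of circumradius 12 (area = (8/2)·12.000²·sin(360°/8) = 407.29 mm²); Merging all regions: only the r=12 cylinder at (-0.5, 0.5) is present, so the union is just that shape — area = 407.29 mm²; the cube at (-3, 4) is present — its section is the full 18.5×9.5 rectangle (area 175.75 mm²); After the difference (first − rest): starting from the result so far (407.29 mm²), the 18.5×9.5 cube at (-3, 4) partially overlaps it — only the 82.32 mm² overlap (of its 175.75 mm²) is removed, clipping the outline — area = 324.98 mm². So its area = 324.98 mm². Layer 11 (z = 3.08): the 13.5×16.5 cube contributes its full rectangle (area 222.75 mm²); the r=12 cylinder at (-0.5, 0.5) gives a regular 8-gon of circumradius 12 (constant along its height) (area = (8/2)·12.000²·sin(360°/8) = 407.29 mm²); Taking the union: the regions partially overlap — summed areas 630.04 mm² minus the doubly-counted overlap 101.57 mm² gives 528.47 mm² — area = 528.47 mm²; the cube at (-3, 4) is not intersected at this z (z outside [12, 31.5]); Taking the first minus the rest: none of the subtracted shapes is present at this height, so that combined region is unchanged — area = 528.47 mm². So its area = 528.47 mm². Layer 11 is larger (528.47 vs 324.98 mm²).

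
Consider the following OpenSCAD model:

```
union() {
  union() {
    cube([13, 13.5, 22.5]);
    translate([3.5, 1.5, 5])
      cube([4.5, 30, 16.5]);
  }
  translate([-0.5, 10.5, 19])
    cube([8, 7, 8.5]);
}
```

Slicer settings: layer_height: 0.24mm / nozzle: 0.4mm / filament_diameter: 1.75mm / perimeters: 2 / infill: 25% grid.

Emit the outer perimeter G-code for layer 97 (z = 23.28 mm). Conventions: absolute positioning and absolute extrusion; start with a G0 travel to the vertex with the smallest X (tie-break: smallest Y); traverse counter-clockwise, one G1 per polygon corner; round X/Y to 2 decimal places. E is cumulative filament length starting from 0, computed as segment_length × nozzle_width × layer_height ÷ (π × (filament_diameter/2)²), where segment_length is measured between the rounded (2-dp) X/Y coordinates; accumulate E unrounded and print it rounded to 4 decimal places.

G0 X-0.50 Y10.50 Z23.28
G1 X7.50 Y10.50 E0.3193
G1 X7.50 Y17.50 E0.5987
G1 X-0.50 Y17.50 E0.9180
G1 X-0.50 Y10.50 E1.1974

At z = 23.28 mm: the cube is absent (z outside [0, 22.5]); the cube at (3.5, 1.5) is absent (z outside [5, 21.5]); Taking the union: nothing is present at this height; the cube at (-0.5, 10.5) is present — its section is the full 8×7 rectangle; Taking the union: only the 8×7 cube at (-0.5, 10.5) is present, so the union is just that shape — 1 connected region. The outline is a single polygon with 4 vertices. Extrusion per mm of travel: 0.4 × 0.24 / (π × 0.875²) = 0.039912. Accumulating E over each segment gives final E = 1.1974.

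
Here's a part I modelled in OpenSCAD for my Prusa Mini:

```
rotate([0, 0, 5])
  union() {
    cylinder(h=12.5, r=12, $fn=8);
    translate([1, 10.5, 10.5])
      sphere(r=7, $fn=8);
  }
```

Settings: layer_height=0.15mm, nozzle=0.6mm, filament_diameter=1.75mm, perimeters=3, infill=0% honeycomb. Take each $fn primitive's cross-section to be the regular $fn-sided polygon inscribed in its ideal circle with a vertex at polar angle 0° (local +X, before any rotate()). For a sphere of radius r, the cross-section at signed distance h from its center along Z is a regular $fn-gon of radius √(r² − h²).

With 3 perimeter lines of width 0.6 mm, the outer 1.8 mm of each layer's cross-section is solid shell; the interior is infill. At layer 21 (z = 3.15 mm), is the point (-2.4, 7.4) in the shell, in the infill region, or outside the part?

At z = 3.15 mm: the r=12 cylinder contributes a regular 8-gon of circumradius 12; the sphere at (1, 10.5) is absent (|z−center|=7.350 > r=7); Combining (union): only the r=12 cylinder is present, so the union is just that shape — 1 connected region; (rotated 5° about Z; rotation is an isometry so areas/perimeters/island counts are preserved). Overall, the cross-section is a single solid region. Undo the 5° rotation: the query point maps to (-1.746, 7.581) in the un-rotated model frame. The nearest boundary edge runs (0.00, 12.00)→(-8.49, 8.49); distance from the point to it = 3.41 mm. The point is inside the cross-section and 3.41 mm from the nearest boundary — more than the 1.8 mm shell width (3 × 0.6), so it's in the infill interior.

infill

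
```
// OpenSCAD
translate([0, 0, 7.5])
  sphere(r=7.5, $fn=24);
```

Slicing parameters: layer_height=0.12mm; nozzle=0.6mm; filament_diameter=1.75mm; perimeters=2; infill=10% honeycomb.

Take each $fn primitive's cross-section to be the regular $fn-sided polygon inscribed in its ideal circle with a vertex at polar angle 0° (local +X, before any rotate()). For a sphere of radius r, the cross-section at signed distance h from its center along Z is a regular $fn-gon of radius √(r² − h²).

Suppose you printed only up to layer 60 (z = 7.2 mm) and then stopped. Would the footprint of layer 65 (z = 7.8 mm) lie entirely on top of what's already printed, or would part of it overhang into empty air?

entirely on top

Compare the two slices. At z = 7.2: the r=7.5 sphere slices to a regular 24-gon of circumradius 7.494 (√(r²−h²) with h=0.3 from center) (area = (24/2)·7.494²·sin(360°/24) = 174.42 mm²). At z = 7.8: the r=7.5 sphere slices to a regular 24-gon of circumradius 7.494 (√(r²−h²) with h=0.3 from center) (area = (24/2)·7.494²·sin(360°/24) = 174.42 mm²). Checking containment: the cross-section at z = 7.8 is a subset of the cross-section at z = 7.2.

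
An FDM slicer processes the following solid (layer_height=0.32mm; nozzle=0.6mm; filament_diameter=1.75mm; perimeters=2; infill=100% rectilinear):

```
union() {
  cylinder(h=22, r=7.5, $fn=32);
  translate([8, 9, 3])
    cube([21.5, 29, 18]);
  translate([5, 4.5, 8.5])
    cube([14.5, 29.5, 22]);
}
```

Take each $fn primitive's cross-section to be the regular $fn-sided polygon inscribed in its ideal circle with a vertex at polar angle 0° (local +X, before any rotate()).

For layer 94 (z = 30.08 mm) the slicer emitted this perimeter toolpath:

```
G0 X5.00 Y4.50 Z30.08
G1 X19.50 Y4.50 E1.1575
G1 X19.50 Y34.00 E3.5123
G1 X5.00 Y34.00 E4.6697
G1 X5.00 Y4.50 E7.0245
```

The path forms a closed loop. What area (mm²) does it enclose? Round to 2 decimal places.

427.75 mm²

Apply the shoelace formula to the sequence of (X, Y) vertices; enclosed area = 427.75 mm².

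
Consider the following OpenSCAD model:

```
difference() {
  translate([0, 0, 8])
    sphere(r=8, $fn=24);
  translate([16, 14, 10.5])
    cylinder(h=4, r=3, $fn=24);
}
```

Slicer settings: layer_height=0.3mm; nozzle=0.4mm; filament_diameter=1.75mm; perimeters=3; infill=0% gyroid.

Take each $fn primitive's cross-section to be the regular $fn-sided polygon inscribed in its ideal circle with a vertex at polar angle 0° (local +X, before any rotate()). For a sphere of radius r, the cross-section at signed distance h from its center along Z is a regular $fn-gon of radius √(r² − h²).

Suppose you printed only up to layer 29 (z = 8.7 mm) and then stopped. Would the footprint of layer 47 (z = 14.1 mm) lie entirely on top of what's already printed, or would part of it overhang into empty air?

entirely on top

Compare the two slices. At z = 8.7: the r=8 sphere contributes a regular 24-gon of circumradius √(8²−0.7²) = 7.969 (area = (24/2)·7.969²·sin(360°/24) = 197.25 mm²); the cylinder at (16, 14) is absent (z outside [10.5, 14.5]); Subtracting the remaining from the first: none of the subtracted shapes is present at this height, so the r=8 sphere is unchanged — area = 197.25 mm². At z = 14.1: the r=8 sphere contributes a regular 24-gon of circumradius √(8²−6.1²) = 5.176 (area = (24/2)·5.176²·sin(360°/24) = 83.21 mm²); the r=3 cylinder at (16, 14) contributes a regular 24-gon of circumradius 3 (area = (24/2)·3.000²·sin(360°/24) = 27.95 mm²); After the difference (first − rest): starting from the r=8 sphere (83.21 mm²), the r=3 cylinder at (16, 14) misses the remaining region (no effect) — area = 83.21 mm². Checking containment: the cross-section at z = 14.1 is a subset of the cross-section at z = 8.7.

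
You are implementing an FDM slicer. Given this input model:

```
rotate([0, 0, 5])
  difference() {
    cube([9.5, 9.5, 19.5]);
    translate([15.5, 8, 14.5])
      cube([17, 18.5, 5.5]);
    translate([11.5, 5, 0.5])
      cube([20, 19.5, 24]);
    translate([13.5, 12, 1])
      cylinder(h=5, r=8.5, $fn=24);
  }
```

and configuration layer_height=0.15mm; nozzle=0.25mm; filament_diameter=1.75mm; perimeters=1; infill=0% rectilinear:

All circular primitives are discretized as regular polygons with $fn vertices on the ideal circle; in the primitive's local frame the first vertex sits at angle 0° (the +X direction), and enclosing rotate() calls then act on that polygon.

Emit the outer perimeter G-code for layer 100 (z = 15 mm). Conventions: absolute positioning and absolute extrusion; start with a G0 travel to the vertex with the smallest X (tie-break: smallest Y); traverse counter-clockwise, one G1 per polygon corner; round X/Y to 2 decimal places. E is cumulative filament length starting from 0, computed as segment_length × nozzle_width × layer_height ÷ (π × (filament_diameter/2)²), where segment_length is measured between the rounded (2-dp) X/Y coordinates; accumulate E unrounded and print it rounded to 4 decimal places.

At z = 15 mm: the cube is present — its section is the full 9.5×9.5 rectangle; the cube at (15.5, 8) is present — its section is the full 17×18.5 rectangle; the 20×19.5 cube at (11.5, 5) contributes its full rectangle; the cylinder at (13.5, 12) does not reach this height (z outside [1, 6]); After the difference (first − rest): starting from the 9.5×9.5 cube, the 17×18.5 cube at (15.5, 8) misses the remaining region (no effect); the 20×19.5 cube at (11.5, 5) misses the remaining region (no effect) — 1 connected region; (rotated 5° about Z; rotation is an isometry so areas/perimeters/island counts are preserved). The outline is a single polygon with 4 vertices. Extrusion per mm of travel: 0.25 × 0.15 / (π × 0.875²) = 0.015591. Accumulating E over each segment gives final E = 0.5924.

G0 X-0.83 Y9.46 Z15.00
G1 X0.00 Y0.00 E0.1481
G1 X9.46 Y0.83 E0.2961
G1 X8.64 Y10.29 E0.4441
G1 X-0.83 Y9.46 E0.5924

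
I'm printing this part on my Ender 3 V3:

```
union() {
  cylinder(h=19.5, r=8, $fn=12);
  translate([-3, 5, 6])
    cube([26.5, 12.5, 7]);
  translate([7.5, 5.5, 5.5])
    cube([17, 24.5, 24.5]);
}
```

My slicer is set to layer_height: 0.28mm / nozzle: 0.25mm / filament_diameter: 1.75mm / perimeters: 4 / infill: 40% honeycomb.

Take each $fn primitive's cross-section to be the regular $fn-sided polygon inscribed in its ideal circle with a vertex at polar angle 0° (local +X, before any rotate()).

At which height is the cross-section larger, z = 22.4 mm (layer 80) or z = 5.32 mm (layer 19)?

Layer 80 (z = 22.4): the cylinder is absent (z outside [0, 19.5]); the cube at (-3, 5) does not reach this height (z outside [6, 13]); the 17×24.5 cube at (7.5, 5.5) contributes its full rectangle (area 416.50 mm²); Combining (union): only the 17×24.5 cube at (7.5, 5.5) is present, so the union is just that shape — area = 416.50 mm². So its area = 416.50 mm². Layer 19 (z = 5.32): the cylinder: section is a regular 12-gon, circumradius r=8 (area = (12/2)·8.000²·sin(360°/12) = 192.00 mm²); the cube at (-3, 5) does not reach this height (z outside [6, 13]); the cube at (7.5, 5.5) does not reach this height (z outside [5.5, 30]); Merging all regions: only the r=8 cylinder is present, so the union is just that shape — area = 192.00 mm². So its area = 192.00 mm². Layer 80 is larger (416.50 vs 192.00 mm²).

layer 80 (z = 22.4 mm)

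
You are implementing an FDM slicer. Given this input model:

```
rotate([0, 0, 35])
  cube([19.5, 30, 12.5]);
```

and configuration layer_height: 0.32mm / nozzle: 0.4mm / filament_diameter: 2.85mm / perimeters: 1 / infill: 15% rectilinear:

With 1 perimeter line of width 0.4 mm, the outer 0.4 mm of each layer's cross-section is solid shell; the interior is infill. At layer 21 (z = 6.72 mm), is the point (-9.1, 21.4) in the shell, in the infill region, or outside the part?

infill

At z = 6.72 mm: the cube (footprint 19.5×30) is included at this height; (rotated 35° about Z; rotation is an isometry so areas/perimeters/island counts are preserved). Overall, the cross-section is a single solid region. Undo the 35° rotation: the query point maps to (4.820, 22.749) in the un-rotated model frame. The nearest boundary edge runs (0.00, 30.00)→(0.00, 0.00); distance from the point to it = 4.82 mm. The point is inside the cross-section and 4.82 mm from the nearest boundary — more than the 0.4 mm shell width (1 × 0.4), so it's in the infill interior.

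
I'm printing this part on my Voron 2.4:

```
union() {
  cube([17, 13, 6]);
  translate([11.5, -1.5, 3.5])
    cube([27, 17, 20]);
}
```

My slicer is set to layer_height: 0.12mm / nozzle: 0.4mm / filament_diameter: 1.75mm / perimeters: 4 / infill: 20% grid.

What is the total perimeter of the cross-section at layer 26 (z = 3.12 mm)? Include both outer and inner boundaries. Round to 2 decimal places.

At z = 3.12 mm: the 17×13 cube contributes its full rectangle (perimeter 60.00 mm); the cube at (11.5, -1.5) does not reach this height (z outside [3.5, 23.5]); Merging all regions: only the 17×13 cube is present, so the union is just that shape — boundary = 60.00 mm. Overall, the cross-section is a single solid region. Total boundary length (outer) = 60.00 mm.

60.00 mm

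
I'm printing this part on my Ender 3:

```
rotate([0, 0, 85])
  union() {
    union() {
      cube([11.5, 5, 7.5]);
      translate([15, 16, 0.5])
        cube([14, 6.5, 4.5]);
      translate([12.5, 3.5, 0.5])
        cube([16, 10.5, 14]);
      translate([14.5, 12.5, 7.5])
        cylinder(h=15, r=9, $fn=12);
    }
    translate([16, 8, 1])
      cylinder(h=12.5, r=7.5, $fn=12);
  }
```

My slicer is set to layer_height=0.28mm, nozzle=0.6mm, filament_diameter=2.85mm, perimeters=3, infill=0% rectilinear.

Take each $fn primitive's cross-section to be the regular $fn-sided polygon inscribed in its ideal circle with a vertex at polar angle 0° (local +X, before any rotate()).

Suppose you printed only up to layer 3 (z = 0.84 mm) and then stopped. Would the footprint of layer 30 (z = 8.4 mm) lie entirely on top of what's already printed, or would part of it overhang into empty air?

part overhangs

Compare the two slices. At z = 0.84: the cube (footprint 11.5×5) is included at this height (area 57.50 mm²); the cube at (15, 16) (footprint 14×6.5) is included at this height (area 91.00 mm²); the 16×10.5 cube at (12.5, 3.5) contributes its full rectangle (area 168.00 mm²); the cylinder at (14.5, 12.5) is not intersected at this z (z outside [7.5, 22.5]); Taking the union: the 3 present regions are separate (no shared area or edge), so areas and boundary lengths simply add and each stays a separate island — area = 316.50 mm²; the cylinder at (16, 8) is absent (z outside [1, 13.5]); Taking the union: only the result so far is present, so the union is just that shape — area = 316.50 mm²; (whole slice rotated 85° about Z — lengths, areas and connectivity unchanged). At z = 8.4: the cube does not reach this height (z outside [0, 7.5]); the cube at (15, 16) is not intersected at this z (z outside [0.5, 5]); the cube at (12.5, 3.5) (footprint 16×10.5) is included at this height (area 168.00 mm²); the r=9 cylinder at (14.5, 12.5) gives a regular 12-gon of circumradius 9 (constant along its height) (area = (12/2)·9.000²·sin(360°/12) = 243.00 mm²); Combining (union): the regions partially overlap — summed areas 411.00 mm² minus the doubly-counted overlap 94.41 mm² gives 316.59 mm² — area = 316.59 mm²; the cylinder at (16, 8): section is a regular 12-gon, circumradius r=7.5 (area = (12/2)·7.500²·sin(360°/12) = 168.75 mm²); Combining (union): the regions partially overlap — summed areas 485.34 mm² minus the doubly-counted overlap 143.26 mm² gives 342.08 mm² — area = 342.08 mm²; (rotated 85° about Z; rotation is an isometry so areas/perimeters/island counts are preserved). Checking containment: at z = 8.4 the cross-section extends beyond the z = 0.84 cross-section by about 142.34 mm².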